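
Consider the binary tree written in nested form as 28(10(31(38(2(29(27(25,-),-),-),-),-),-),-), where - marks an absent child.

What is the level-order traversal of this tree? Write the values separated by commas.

28, 10, 31, 38, 2, 29, 27, 25

Level-order visits nodes level by level from the root, left to right within each level.
Level 0: 28
Level 1: 10
Level 2: 31
Level 3: 38
Level 4: 2
Level 5: 29
Level 6: 27
Level 7: 25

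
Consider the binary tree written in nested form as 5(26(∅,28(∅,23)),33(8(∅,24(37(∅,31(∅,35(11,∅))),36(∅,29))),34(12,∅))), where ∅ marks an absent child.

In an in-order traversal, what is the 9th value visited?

In-order visits the left subtree, then the node, then the right subtree.
At 5: go left to 26.
  At 26: no left child.
  Visit 26.
  At 26: go right to 28.
    At 28: no left child.
    Visit 28.
    At 28: go right to 23.
      23 is a leaf — visit 23.
Visit 5.
At 5: go right to 33.
  At 33: go left to 8.
    At 8: no left child.
    Visit 8.
    At 8: go right to 24.
      At 24: go left to 37.
        At 37: no left child.
        Visit 37.
        At 37: go right to 31.
          At 31: no left child.
          Visit 31.
          At 31: go right to 35.
            At 35: go left to 11.
              11 is a leaf — visit 11.
            Visit 35.
            At 35: no right child.
      Visit 24.
      At 24: go right to 36.
        At 36: no left child.
        Visit 36.
        At 36: go right to 29.
          29 is a leaf — visit 29.
  Visit 33.
  At 33: go right to 34.
    At 34: go left to 12.
      12 is a leaf — visit 12.
    Visit 34.
    At 34: no right child.
Full in-order sequence: 26, 28, 23, 5, 8, 37, 31, 11, 35, 24, 36, 29, 33, 12, 34.

35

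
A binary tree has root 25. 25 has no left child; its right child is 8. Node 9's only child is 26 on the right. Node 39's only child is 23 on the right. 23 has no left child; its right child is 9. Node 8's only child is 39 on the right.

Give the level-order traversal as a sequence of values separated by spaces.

Level-order visits nodes level by level from the root, left to right within each level.
Level 0: 25
Level 1: 8
Level 2: 39
Level 3: 23
Level 4: 9
Level 5: 26

25 8 39 23 9 26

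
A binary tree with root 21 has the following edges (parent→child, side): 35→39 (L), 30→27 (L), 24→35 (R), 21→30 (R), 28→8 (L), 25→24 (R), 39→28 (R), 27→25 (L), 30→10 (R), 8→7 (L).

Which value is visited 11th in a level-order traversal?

7

Level-order visits nodes level by level from the root, left to right within each level.
Level 0: 21
Level 1: 30
Level 2: 27, 10
Level 3: 25
Level 4: 24
Level 5: 35
Level 6: 39
Level 7: 28
Level 8: 8
Level 9: 7
Full level-order sequence: 21, 30, 27, 10, 25, 24, 35, 39, 28, 8, 7.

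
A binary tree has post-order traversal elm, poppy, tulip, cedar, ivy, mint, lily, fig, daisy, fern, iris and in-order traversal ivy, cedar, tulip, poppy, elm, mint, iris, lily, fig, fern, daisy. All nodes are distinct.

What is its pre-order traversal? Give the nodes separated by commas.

iris, mint, ivy, cedar, tulip, poppy, elm, fern, fig, lily, daisy

The last element of post-order is the root; it splits in-order into left and right subtrees.
Root iris: left subtree has 6 nodes {ivy, cedar, tulip, poppy, elm, mint}, right has 4 {lily, fig, fern, daisy}.
  Root mint: left subtree has 5 nodes {ivy, cedar, tulip, poppy, elm}, right has 0 { }.
    Root ivy: left subtree has 0 nodes { }, right has 4 {cedar, tulip, poppy, elm}.
      Root cedar: left subtree has 0 nodes { }, right has 3 {tulip, poppy, elm}.
        Root tulip: left subtree has 0 nodes { }, right has 2 {poppy, elm}.
          Root poppy: left subtree has 0 nodes { }, right has 1 {elm}.
  Root fern: left subtree has 2 nodes {lily, fig}, right has 1 {daisy}.
    Root fig: left subtree has 1 node {lily}, right has 0 { }.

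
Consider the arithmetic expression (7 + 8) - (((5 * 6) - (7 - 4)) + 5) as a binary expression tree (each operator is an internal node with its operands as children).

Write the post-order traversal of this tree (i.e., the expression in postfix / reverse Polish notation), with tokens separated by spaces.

Post-order on an expression tree gives postfix notation: for each operator, emit left operand, right operand, then the operator.

7 8 + 5 6 * 7 4 - - 5 + -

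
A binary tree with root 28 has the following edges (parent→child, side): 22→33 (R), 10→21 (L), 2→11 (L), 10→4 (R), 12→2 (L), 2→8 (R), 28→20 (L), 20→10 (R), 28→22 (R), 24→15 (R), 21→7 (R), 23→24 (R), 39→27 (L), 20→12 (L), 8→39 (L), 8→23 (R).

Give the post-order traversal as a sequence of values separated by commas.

11, 27, 39, 15, 24, 23, 8, 2, 12, 7, 21, 4, 10, 20, 33, 22, 28

Post-order visits the left subtree, then the right subtree, then the node.
At 28: go left to 20.
  At 20: go left to 12.
    At 12: go left to 2.
      At 2: go left to 11.
        11 is a leaf — visit 11.
      At 2: go right to 8.
        At 8: go left to 39.
          At 39: go left to 27.
            27 is a leaf — visit 27.
          At 39: no right child.
          Visit 39.
        At 8: go right to 23.
          At 23: no left child.
          At 23: go right to 24.
            At 24: no left child.
            At 24: go right to 15.
              15 is a leaf — visit 15.
            Visit 24.
          Visit 23.
        Visit 8.
      Visit 2.
    At 12: no right child.
    Visit 12.
  At 20: go right to 10.
    At 10: go left to 21.
      At 21: no left child.
      At 21: go right to 7.
        7 is a leaf — visit 7.
      Visit 21.
    At 10: go right to 4.
      4 is a leaf — visit 4.
    Visit 10.
  Visit 20.
At 28: go right to 22.
  At 22: no left child.
  At 22: go right to 33.
    33 is a leaf — visit 33.
  Visit 22.
Visit 28.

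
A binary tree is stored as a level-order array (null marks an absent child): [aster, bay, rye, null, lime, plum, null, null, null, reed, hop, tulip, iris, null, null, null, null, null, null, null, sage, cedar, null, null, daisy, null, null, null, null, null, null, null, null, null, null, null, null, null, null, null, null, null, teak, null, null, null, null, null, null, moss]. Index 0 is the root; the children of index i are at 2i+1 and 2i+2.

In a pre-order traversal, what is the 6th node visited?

Pre-order visits the node, then its left subtree, then its right subtree.
Visit aster.
At aster: go left to bay.
  Visit bay.
  At bay: no left child.
  At bay: go right to lime.
    Visit lime.
    At lime: go left to reed.
      Visit reed.
      At reed: no left child.
      At reed: go right to sage.
        Visit sage.
        At sage: no left child.
        At sage: go right to teak.
          teak is a leaf — visit teak.
    At lime: go right to hop.
      Visit hop.
      At hop: go left to cedar.
        cedar is a leaf — visit cedar.
      At hop: no right child.
At aster: go right to rye.
  Visit rye.
  At rye: go left to plum.
    Visit plum.
    At plum: go left to tulip.
      Visit tulip.
      At tulip: no left child.
      At tulip: go right to daisy.
        Visit daisy.
        At daisy: go left to moss.
          moss is a leaf — visit moss.
        At daisy: no right child.
    At plum: go right to iris.
      iris is a leaf — visit iris.
  At rye: no right child.
Full pre-order sequence: aster, bay, lime, reed, sage, teak, hop, cedar, rye, plum, tulip, daisy, moss, iris.

teak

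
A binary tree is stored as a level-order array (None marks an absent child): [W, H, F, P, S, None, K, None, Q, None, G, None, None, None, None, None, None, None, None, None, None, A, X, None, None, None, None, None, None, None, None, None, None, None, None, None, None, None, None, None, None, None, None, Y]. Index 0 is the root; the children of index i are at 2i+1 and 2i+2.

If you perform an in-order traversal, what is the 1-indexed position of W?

9

In-order visits the left subtree, then the node, then the right subtree.
At W: go left to H.
  At H: go left to P.
    At P: no left child.
    Visit P.
    At P: go right to Q.
      Q is a leaf — visit Q.
  Visit H.
  At H: go right to S.
    At S: no left child.
    Visit S.
    At S: go right to G.
      At G: go left to A.
        At A: go left to Y.
          Y is a leaf — visit Y.
        Visit A.
        At A: no right child.
      Visit G.
      At G: go right to X.
        X is a leaf — visit X.
Visit W.
At W: go right to F.
  At F: no left child.
  Visit F.
  At F: go right to K.
    K is a leaf — visit K.
Full in-order sequence: P, Q, H, S, Y, A, G, X, W, F, K.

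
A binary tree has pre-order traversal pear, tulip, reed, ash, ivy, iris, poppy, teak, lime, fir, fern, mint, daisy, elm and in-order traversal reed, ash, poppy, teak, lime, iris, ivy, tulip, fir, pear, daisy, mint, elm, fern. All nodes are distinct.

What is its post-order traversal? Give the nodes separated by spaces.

The first element of pre-order is the root; it splits in-order into left and right subtrees.
Root pear: left subtree has 9 nodes {reed, ash, poppy, teak, lime, iris, ivy, tulip, fir}, right has 4 {daisy, mint, elm, fern}.
  Root tulip: left subtree has 7 nodes {reed, ash, poppy, teak, lime, iris, ivy}, right has 1 {fir}.
    Root reed: left subtree has 0 nodes { }, right has 6 {ash, poppy, teak, lime, iris, ivy}.
      Root ash: left subtree has 0 nodes { }, right has 5 {poppy, teak, lime, iris, ivy}.
        Root ivy: left subtree has 4 nodes {poppy, teak, lime, iris}, right has 0 { }.
          Root iris: left subtree has 3 nodes {poppy, teak, lime}, right has 0 { }.
            Root poppy: left subtree has 0 nodes { }, right has 2 {teak, lime}.
              Root teak: left subtree has 0 nodes { }, right has 1 {lime}.
  Root fern: left subtree has 3 nodes {daisy, mint, elm}, right has 0 { }.
    Root mint: left subtree has 1 node {daisy}, right has 1 {elm}.

lime teak poppy iris ivy ash reed fir tulip daisy elm mint fern pear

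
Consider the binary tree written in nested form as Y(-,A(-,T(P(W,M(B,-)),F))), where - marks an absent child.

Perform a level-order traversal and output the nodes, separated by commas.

Y, A, T, P, F, W, M, B

Level-order visits nodes level by level from the root, left to right within each level.
Level 0: Y
Level 1: A
Level 2: T
Level 3: P, F
Level 4: W, M
Level 5: B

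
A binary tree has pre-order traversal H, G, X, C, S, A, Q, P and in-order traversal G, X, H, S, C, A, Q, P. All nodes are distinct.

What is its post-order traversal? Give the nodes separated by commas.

The first element of pre-order is the root; it splits in-order into left and right subtrees.
Root H: left subtree has 2 nodes {G, X}, right has 5 {S, C, A, Q, P}.
  Root G: left subtree has 0 nodes { }, right has 1 {X}.
  Root C: left subtree has 1 node {S}, right has 3 {A, Q, P}.
    Root A: left subtree has 0 nodes { }, right has 2 {Q, P}.
      Root Q: left subtree has 0 nodes { }, right has 1 {P}.

X, G, S, P, Q, A, C, H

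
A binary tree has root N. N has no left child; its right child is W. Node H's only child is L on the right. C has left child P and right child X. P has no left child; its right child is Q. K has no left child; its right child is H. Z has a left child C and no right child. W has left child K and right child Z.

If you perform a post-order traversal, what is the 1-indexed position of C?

7

Post-order visits the left subtree, then the right subtree, then the node.
At N: no left child.
At N: go right to W.
  At W: go left to K.
    At K: no left child.
    At K: go right to H.
      At H: no left child.
      At H: go right to L.
        L is a leaf — visit L.
      Visit H.
    Visit K.
  At W: go right to Z.
    At Z: go left to C.
      At C: go left to P.
        At P: no left child.
        At P: go right to Q.
          Q is a leaf — visit Q.
        Visit P.
      At C: go right to X.
        X is a leaf — visit X.
      Visit C.
    At Z: no right child.
    Visit Z.
  Visit W.
Visit N.
Full post-order sequence: L, H, K, Q, P, X, C, Z, W, N.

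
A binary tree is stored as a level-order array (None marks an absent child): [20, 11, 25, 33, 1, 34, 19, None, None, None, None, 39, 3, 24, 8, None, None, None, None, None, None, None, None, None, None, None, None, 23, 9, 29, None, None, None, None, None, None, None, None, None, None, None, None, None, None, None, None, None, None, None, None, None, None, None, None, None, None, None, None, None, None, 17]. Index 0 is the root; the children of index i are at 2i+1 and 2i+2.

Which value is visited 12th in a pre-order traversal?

Pre-order visits the node, then its left subtree, then its right subtree.
Visit 20.
At 20: go left to 11.
  Visit 11.
  At 11: go left to 33.
    33 is a leaf — visit 33.
  At 11: go right to 1.
    1 is a leaf — visit 1.
At 20: go right to 25.
  Visit 25.
  At 25: go left to 34.
    Visit 34.
    At 34: go left to 39.
      39 is a leaf — visit 39.
    At 34: go right to 3.
      3 is a leaf — visit 3.
  At 25: go right to 19.
    Visit 19.
    At 19: go left to 24.
      Visit 24.
      At 24: go left to 23.
        23 is a leaf — visit 23.
      At 24: go right to 9.
        9 is a leaf — visit 9.
    At 19: go right to 8.
      Visit 8.
      At 8: go left to 29.
        Visit 29.
        At 29: no left child.
        At 29: go right to 17.
          17 is a leaf — visit 17.
      At 8: no right child.
Full pre-order sequence: 20, 11, 33, 1, 25, 34, 39, 3, 19, 24, 23, 9, 8, 29, 17.

9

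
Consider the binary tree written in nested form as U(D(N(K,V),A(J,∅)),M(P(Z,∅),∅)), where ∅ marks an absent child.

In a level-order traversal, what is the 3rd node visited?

Level-order visits nodes level by level from the root, left to right within each level.
Level 0: U
Level 1: D, M
Level 2: N, A, P
Level 3: K, V, J, Z
Full level-order sequence: U, D, M, N, A, P, K, V, J, Z.

M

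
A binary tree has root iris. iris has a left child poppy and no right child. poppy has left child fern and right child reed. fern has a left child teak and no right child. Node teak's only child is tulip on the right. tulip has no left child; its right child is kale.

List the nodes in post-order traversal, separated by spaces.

Post-order visits the left subtree, then the right subtree, then the node.
At iris: go left to poppy.
  At poppy: go left to fern.
    At fern: go left to teak.
      At teak: no left child.
      At teak: go right to tulip.
        At tulip: no left child.
        At tulip: go right to kale.
          kale is a leaf — visit kale.
        Visit tulip.
      Visit teak.
    At fern: no right child.
    Visit fern.
  At poppy: go right to reed.
    reed is a leaf — visit reed.
  Visit poppy.
At iris: no right child.
Visit iris.

kale tulip teak fern reed poppy iris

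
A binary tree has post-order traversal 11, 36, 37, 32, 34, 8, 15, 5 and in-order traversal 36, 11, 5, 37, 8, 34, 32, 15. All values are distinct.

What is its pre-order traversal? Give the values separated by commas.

The last element of post-order is the root; it splits in-order into left and right subtrees.
Root 5: left subtree has 2 nodes {36, 11}, right has 5 {37, 8, 34, 32, 15}.
  Root 36: left subtree has 0 nodes { }, right has 1 {11}.
  Root 15: left subtree has 4 nodes {37, 8, 34, 32}, right has 0 { }.
    Root 8: left subtree has 1 node {37}, right has 2 {34, 32}.
      Root 34: left subtree has 0 nodes { }, right has 1 {32}.

5, 36, 11, 15, 8, 37, 34, 32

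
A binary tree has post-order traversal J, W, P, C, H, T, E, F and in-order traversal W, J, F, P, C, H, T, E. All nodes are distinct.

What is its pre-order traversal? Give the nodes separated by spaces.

F W J E T H C P

The last element of post-order is the root; it splits in-order into left and right subtrees.
Root F: left subtree has 2 nodes {W, J}, right has 5 {P, C, H, T, E}.
  Root W: left subtree has 0 nodes { }, right has 1 {J}.
  Root E: left subtree has 4 nodes {P, C, H, T}, right has 0 { }.
    Root T: left subtree has 3 nodes {P, C, H}, right has 0 { }.
      Root H: left subtree has 2 nodes {P, C}, right has 0 { }.
        Root C: left subtree has 1 node {P}, right has 0 { }.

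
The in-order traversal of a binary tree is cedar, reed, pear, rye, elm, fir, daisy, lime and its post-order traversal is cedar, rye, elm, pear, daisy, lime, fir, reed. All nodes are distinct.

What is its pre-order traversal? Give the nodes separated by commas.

The last element of post-order is the root; it splits in-order into left and right subtrees.
Root reed: left subtree has 1 node {cedar}, right has 6 {pear, rye, elm, fir, daisy, lime}.
  Root fir: left subtree has 3 nodes {pear, rye, elm}, right has 2 {daisy, lime}.
    Root pear: left subtree has 0 nodes { }, right has 2 {rye, elm}.
      Root elm: left subtree has 1 node {rye}, right has 0 { }.
    Root lime: left subtree has 1 node {daisy}, right has 0 { }.

reed, cedar, fir, pear, elm, rye, lime, daisy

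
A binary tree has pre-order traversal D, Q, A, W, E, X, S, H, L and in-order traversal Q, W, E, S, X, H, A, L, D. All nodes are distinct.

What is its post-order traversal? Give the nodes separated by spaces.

S H X E W L A Q D

The first element of pre-order is the root; it splits in-order into left and right subtrees.
Root D: left subtree has 8 nodes {Q, W, E, S, X, H, A, L}, right has 0 { }.
  Root Q: left subtree has 0 nodes { }, right has 7 {W, E, S, X, H, A, L}.
    Root A: left subtree has 5 nodes {W, E, S, X, H}, right has 1 {L}.
      Root W: left subtree has 0 nodes { }, right has 4 {E, S, X, H}.
        Root E: left subtree has 0 nodes { }, right has 3 {S, X, H}.
          Root X: left subtree has 1 node {S}, right has 1 {H}.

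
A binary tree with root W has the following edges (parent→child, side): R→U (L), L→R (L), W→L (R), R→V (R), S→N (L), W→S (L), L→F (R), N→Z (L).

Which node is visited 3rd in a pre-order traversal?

N

Pre-order visits the node, then its left subtree, then its right subtree.
Visit W.
At W: go left to S.
  Visit S.
  At S: go left to N.
    Visit N.
    At N: go left to Z.
      Z is a leaf — visit Z.
    At N: no right child.
  At S: no right child.
At W: go right to L.
  Visit L.
  At L: go left to R.
    Visit R.
    At R: go left to U.
      U is a leaf — visit U.
    At R: go right to V.
      V is a leaf — visit V.
  At L: go right to F.
    F is a leaf — visit F.
Full pre-order sequence: W, S, N, Z, L, R, U, V, F.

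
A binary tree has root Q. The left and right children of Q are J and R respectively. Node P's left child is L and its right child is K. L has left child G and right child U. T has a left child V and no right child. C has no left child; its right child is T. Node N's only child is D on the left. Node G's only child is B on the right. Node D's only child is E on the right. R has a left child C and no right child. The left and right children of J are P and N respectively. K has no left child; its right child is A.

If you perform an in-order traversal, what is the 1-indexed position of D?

9

In-order visits the left subtree, then the node, then the right subtree.
At Q: go left to J.
  At J: go left to P.
    At P: go left to L.
      At L: go left to G.
        At G: no left child.
        Visit G.
        At G: go right to B.
          B is a leaf — visit B.
      Visit L.
      At L: go right to U.
        U is a leaf — visit U.
    Visit P.
    At P: go right to K.
      At K: no left child.
      Visit K.
      At K: go right to A.
        A is a leaf — visit A.
  Visit J.
  At J: go right to N.
    At N: go left to D.
      At D: no left child.
      Visit D.
      At D: go right to E.
        E is a leaf — visit E.
    Visit N.
    At N: no right child.
Visit Q.
At Q: go right to R.
  At R: go left to C.
    At C: no left child.
    Visit C.
    At C: go right to T.
      At T: go left to V.
        V is a leaf — visit V.
      Visit T.
      At T: no right child.
  Visit R.
  At R: no right child.
Full in-order sequence: G, B, L, U, P, K, A, J, D, E, N, Q, C, V, T, R.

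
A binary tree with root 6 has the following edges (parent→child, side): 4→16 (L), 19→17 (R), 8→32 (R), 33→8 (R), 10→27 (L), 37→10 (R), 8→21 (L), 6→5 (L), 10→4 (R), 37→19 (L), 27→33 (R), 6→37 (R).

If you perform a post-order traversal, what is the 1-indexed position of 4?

Post-order visits the left subtree, then the right subtree, then the node.
At 6: go left to 5.
  5 is a leaf — visit 5.
At 6: go right to 37.
  At 37: go left to 19.
    At 19: no left child.
    At 19: go right to 17.
      17 is a leaf — visit 17.
    Visit 19.
  At 37: go right to 10.
    At 10: go left to 27.
      At 27: no left child.
      At 27: go right to 33.
        At 33: no left child.
        At 33: go right to 8.
          At 8: go left to 21.
            21 is a leaf — visit 21.
          At 8: go right to 32.
            32 is a leaf — visit 32.
          Visit 8.
        Visit 33.
      Visit 27.
    At 10: go right to 4.
      At 4: go left to 16.
        16 is a leaf — visit 16.
      At 4: no right child.
      Visit 4.
    Visit 10.
  Visit 37.
Visit 6.
Full post-order sequence: 5, 17, 19, 21, 32, 8, 33, 27, 16, 4, 10, 37, 6.

10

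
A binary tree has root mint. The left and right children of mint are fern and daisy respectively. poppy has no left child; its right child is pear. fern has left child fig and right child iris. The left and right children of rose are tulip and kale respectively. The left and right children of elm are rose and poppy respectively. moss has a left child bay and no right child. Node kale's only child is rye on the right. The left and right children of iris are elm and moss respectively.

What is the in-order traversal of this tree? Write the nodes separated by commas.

In-order visits the left subtree, then the node, then the right subtree.
At mint: go left to fern.
  At fern: go left to fig.
    fig is a leaf — visit fig.
  Visit fern.
  At fern: go right to iris.
    At iris: go left to elm.
      At elm: go left to rose.
        At rose: go left to tulip.
          tulip is a leaf — visit tulip.
        Visit rose.
        At rose: go right to kale.
          At kale: no left child.
          Visit kale.
          At kale: go right to rye.
            rye is a leaf — visit rye.
      Visit elm.
      At elm: go right to poppy.
        At poppy: no left child.
        Visit poppy.
        At poppy: go right to pear.
          pear is a leaf — visit pear.
    Visit iris.
    At iris: go right to moss.
      At moss: go left to bay.
        bay is a leaf — visit bay.
      Visit moss.
      At moss: no right child.
Visit mint.
At mint: go right to daisy.
  daisy is a leaf — visit daisy.

fig, fern, tulip, rose, kale, rye, elm, poppy, pear, iris, bay, moss, mint, daisy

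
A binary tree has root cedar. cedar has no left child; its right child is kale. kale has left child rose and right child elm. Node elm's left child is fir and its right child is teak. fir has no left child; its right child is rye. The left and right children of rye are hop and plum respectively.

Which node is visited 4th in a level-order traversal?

elm

Level-order visits nodes level by level from the root, left to right within each level.
Level 0: cedar
Level 1: kale
Level 2: rose, elm
Level 3: fir, teak
Level 4: rye
Level 5: hop, plum
Full level-order sequence: cedar, kale, rose, elm, fir, teak, rye, hop, plum.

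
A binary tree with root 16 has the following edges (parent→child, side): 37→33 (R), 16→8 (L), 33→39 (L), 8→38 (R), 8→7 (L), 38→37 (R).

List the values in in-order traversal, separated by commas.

7, 8, 38, 37, 39, 33, 16

In-order visits the left subtree, then the node, then the right subtree.
At 16: go left to 8.
  At 8: go left to 7.
    7 is a leaf — visit 7.
  Visit 8.
  At 8: go right to 38.
    At 38: no left child.
    Visit 38.
    At 38: go right to 37.
      At 37: no left child.
      Visit 37.
      At 37: go right to 33.
        At 33: go left to 39.
          39 is a leaf — visit 39.
        Visit 33.
        At 33: no right child.
Visit 16.
At 16: no right child.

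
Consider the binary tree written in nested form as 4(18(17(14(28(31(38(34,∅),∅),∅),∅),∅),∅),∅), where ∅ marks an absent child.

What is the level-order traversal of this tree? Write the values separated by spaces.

Level-order visits nodes level by level from the root, left to right within each level.
Level 0: 4
Level 1: 18
Level 2: 17
Level 3: 14
Level 4: 28
Level 5: 31
Level 6: 38
Level 7: 34

4 18 17 14 28 31 38 34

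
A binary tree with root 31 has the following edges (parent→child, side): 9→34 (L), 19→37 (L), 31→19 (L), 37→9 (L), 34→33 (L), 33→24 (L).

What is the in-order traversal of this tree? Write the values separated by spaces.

In-order visits the left subtree, then the node, then the right subtree.
At 31: go left to 19.
  At 19: go left to 37.
    At 37: go left to 9.
      At 9: go left to 34.
        At 34: go left to 33.
          At 33: go left to 24.
            24 is a leaf — visit 24.
          Visit 33.
          At 33: no right child.
        Visit 34.
        At 34: no right child.
      Visit 9.
      At 9: no right child.
    Visit 37.
    At 37: no right child.
  Visit 19.
  At 19: no right child.
Visit 31.
At 31: no right child.

24 33 34 9 37 19 31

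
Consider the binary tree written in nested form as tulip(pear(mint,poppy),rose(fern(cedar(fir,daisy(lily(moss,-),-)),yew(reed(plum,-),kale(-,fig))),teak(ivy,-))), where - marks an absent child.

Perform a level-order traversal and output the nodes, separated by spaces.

Level-order visits nodes level by level from the root, left to right within each level.
Level 0: tulip
Level 1: pear, rose
Level 2: mint, poppy, fern, teak
Level 3: cedar, yew, ivy
Level 4: fir, daisy, reed, kale
Level 5: lily, plum, fig
Level 6: moss

tulip pear rose mint poppy fern teak cedar yew ivy fir daisy reed kale lily plum fig moss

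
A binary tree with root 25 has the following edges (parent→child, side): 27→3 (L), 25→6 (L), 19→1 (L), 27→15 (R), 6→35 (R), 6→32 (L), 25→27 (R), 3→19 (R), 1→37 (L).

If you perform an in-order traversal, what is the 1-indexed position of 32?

1

In-order visits the left subtree, then the node, then the right subtree.
At 25: go left to 6.
  At 6: go left to 32.
    32 is a leaf — visit 32.
  Visit 6.
  At 6: go right to 35.
    35 is a leaf — visit 35.
Visit 25.
At 25: go right to 27.
  At 27: go left to 3.
    At 3: no left child.
    Visit 3.
    At 3: go right to 19.
      At 19: go left to 1.
        At 1: go left to 37.
          37 is a leaf — visit 37.
        Visit 1.
        At 1: no right child.
      Visit 19.
      At 19: no right child.
  Visit 27.
  At 27: go right to 15.
    15 is a leaf — visit 15.
Full in-order sequence: 32, 6, 35, 25, 3, 37, 1, 19, 27, 15.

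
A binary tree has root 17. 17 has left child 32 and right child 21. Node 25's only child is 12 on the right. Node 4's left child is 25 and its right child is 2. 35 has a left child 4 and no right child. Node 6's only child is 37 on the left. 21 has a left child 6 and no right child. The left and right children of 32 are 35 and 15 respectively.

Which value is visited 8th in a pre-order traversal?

15

Pre-order visits the node, then its left subtree, then its right subtree.
Visit 17.
At 17: go left to 32.
  Visit 32.
  At 32: go left to 35.
    Visit 35.
    At 35: go left to 4.
      Visit 4.
      At 4: go left to 25.
        Visit 25.
        At 25: no left child.
        At 25: go right to 12.
          12 is a leaf — visit 12.
      At 4: go right to 2.
        2 is a leaf — visit 2.
    At 35: no right child.
  At 32: go right to 15.
    15 is a leaf — visit 15.
At 17: go right to 21.
  Visit 21.
  At 21: go left to 6.
    Visit 6.
    At 6: go left to 37.
      37 is a leaf — visit 37.
    At 6: no right child.
  At 21: no right child.
Full pre-order sequence: 17, 32, 35, 4, 25, 12, 2, 15, 21, 6, 37.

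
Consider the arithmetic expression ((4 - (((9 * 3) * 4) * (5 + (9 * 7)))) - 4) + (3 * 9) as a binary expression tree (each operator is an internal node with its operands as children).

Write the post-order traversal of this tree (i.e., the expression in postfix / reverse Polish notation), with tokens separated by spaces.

4 9 3 * 4 * 5 9 7 * + * - 4 - 3 9 * +

Post-order on an expression tree gives postfix notation: for each operator, emit left operand, right operand, then the operator.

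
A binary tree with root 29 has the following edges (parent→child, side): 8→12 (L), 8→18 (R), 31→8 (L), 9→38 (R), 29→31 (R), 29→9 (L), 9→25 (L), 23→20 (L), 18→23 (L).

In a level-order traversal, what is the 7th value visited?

12

Level-order visits nodes level by level from the root, left to right within each level.
Level 0: 29
Level 1: 9, 31
Level 2: 25, 38, 8
Level 3: 12, 18
Level 4: 23
Level 5: 20
Full level-order sequence: 29, 9, 31, 25, 38, 8, 12, 18, 23, 20.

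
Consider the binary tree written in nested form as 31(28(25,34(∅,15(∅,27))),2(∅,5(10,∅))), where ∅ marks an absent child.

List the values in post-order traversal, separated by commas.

Post-order visits the left subtree, then the right subtree, then the node.
At 31: go left to 28.
  At 28: go left to 25.
    25 is a leaf — visit 25.
  At 28: go right to 34.
    At 34: no left child.
    At 34: go right to 15.
      At 15: no left child.
      At 15: go right to 27.
        27 is a leaf — visit 27.
      Visit 15.
    Visit 34.
  Visit 28.
At 31: go right to 2.
  At 2: no left child.
  At 2: go right to 5.
    At 5: go left to 10.
      10 is a leaf — visit 10.
    At 5: no right child.
    Visit 5.
  Visit 2.
Visit 31.

25, 27, 15, 34, 28, 10, 5, 2, 31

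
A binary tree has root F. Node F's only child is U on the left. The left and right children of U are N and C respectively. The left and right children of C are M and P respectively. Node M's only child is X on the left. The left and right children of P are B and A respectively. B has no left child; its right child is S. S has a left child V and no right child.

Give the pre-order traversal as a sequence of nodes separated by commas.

Pre-order visits the node, then its left subtree, then its right subtree.
Visit F.
At F: go left to U.
  Visit U.
  At U: go left to N.
    N is a leaf — visit N.
  At U: go right to C.
    Visit C.
    At C: go left to M.
      Visit M.
      At M: go left to X.
        X is a leaf — visit X.
      At M: no right child.
    At C: go right to P.
      Visit P.
      At P: go left to B.
        Visit B.
        At B: no left child.
        At B: go right to S.
          Visit S.
          At S: go left to V.
            V is a leaf — visit V.
          At S: no right child.
      At P: go right to A.
        A is a leaf — visit A.
At F: no right child.

F, U, N, C, M, X, P, B, S, V, A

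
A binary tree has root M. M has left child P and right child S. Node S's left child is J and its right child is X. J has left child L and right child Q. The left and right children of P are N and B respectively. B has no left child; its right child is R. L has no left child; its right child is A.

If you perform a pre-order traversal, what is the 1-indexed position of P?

2

Pre-order visits the node, then its left subtree, then its right subtree.
Visit M.
At M: go left to P.
  Visit P.
  At P: go left to N.
    N is a leaf — visit N.
  At P: go right to B.
    Visit B.
    At B: no left child.
    At B: go right to R.
      R is a leaf — visit R.
At M: go right to S.
  Visit S.
  At S: go left to J.
    Visit J.
    At J: go left to L.
      Visit L.
      At L: no left child.
      At L: go right to A.
        A is a leaf — visit A.
    At J: go right to Q.
      Q is a leaf — visit Q.
  At S: go right to X.
    X is a leaf — visit X.
Full pre-order sequence: M, P, N, B, R, S, J, L, A, Q, X.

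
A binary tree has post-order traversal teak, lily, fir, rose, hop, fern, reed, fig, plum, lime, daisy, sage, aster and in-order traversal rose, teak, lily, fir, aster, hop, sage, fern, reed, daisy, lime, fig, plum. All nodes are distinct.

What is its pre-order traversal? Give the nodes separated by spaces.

aster rose fir lily teak sage hop daisy reed fern lime plum fig

The last element of post-order is the root; it splits in-order into left and right subtrees.
Root aster: left subtree has 4 nodes {rose, teak, lily, fir}, right has 8 {hop, sage, fern, reed, daisy, lime, fig, plum}.
  Root rose: left subtree has 0 nodes { }, right has 3 {teak, lily, fir}.
    Root fir: left subtree has 2 nodes {teak, lily}, right has 0 { }.
      Root lily: left subtree has 1 node {teak}, right has 0 { }.
  Root sage: left subtree has 1 node {hop}, right has 6 {fern, reed, daisy, lime, fig, plum}.
    Root daisy: left subtree has 2 nodes {fern, reed}, right has 3 {lime, fig, plum}.
      Root reed: left subtree has 1 node {fern}, right has 0 { }.
      Root lime: left subtree has 0 nodes { }, right has 2 {fig, plum}.
        Root plum: left subtree has 1 node {fig}, right has 0 { }.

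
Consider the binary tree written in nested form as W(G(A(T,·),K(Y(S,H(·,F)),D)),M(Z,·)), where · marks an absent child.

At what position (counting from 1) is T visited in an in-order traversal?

In-order visits the left subtree, then the node, then the right subtree.
At W: go left to G.
  At G: go left to A.
    At A: go left to T.
      T is a leaf — visit T.
    Visit A.
    At A: no right child.
  Visit G.
  At G: go right to K.
    At K: go left to Y.
      At Y: go left to S.
        S is a leaf — visit S.
      Visit Y.
      At Y: go right to H.
        At H: no left child.
        Visit H.
        At H: go right to F.
          F is a leaf — visit F.
    Visit K.
    At K: go right to D.
      D is a leaf — visit D.
Visit W.
At W: go right to M.
  At M: go left to Z.
    Z is a leaf — visit Z.
  Visit M.
  At M: no right child.
Full in-order sequence: T, A, G, S, Y, H, F, K, D, W, Z, M.

1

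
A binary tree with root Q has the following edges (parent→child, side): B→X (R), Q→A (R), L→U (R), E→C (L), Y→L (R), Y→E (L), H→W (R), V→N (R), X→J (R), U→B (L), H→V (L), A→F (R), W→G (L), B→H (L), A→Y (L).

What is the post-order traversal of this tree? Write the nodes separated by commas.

Post-order visits the left subtree, then the right subtree, then the node.
At Q: no left child.
At Q: go right to A.
  At A: go left to Y.
    At Y: go left to E.
      At E: go left to C.
        C is a leaf — visit C.
      At E: no right child.
      Visit E.
    At Y: go right to L.
      At L: no left child.
      At L: go right to U.
        At U: go left to B.
          At B: go left to H.
            At H: go left to V.
              At V: no left child.
              At V: go right to N.
                N is a leaf — visit N.
              Visit V.
            At H: go right to W.
              At W: go left to G.
                G is a leaf — visit G.
              At W: no right child.
              Visit W.
            Visit H.
          At B: go right to X.
            At X: no left child.
            At X: go right to J.
              J is a leaf — visit J.
            Visit X.
          Visit B.
        At U: no right child.
        Visit U.
      Visit L.
    Visit Y.
  At A: go right to F.
    F is a leaf — visit F.
  Visit A.
Visit Q.

C, E, N, V, G, W, H, J, X, B, U, L, Y, F, A, Q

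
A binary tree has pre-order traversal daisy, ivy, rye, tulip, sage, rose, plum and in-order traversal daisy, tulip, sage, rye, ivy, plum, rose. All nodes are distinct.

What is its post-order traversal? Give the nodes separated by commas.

The first element of pre-order is the root; it splits in-order into left and right subtrees.
Root daisy: left subtree has 0 nodes { }, right has 6 {tulip, sage, rye, ivy, plum, rose}.
  Root ivy: left subtree has 3 nodes {tulip, sage, rye}, right has 2 {plum, rose}.
    Root rye: left subtree has 2 nodes {tulip, sage}, right has 0 { }.
      Root tulip: left subtree has 0 nodes { }, right has 1 {sage}.
    Root rose: left subtree has 1 node {plum}, right has 0 { }.

sage, tulip, rye, plum, rose, ivy, daisy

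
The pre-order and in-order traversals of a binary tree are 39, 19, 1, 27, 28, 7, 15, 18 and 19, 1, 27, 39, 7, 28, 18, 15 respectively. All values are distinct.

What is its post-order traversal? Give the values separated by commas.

27, 1, 19, 7, 18, 15, 28, 39

The first element of pre-order is the root; it splits in-order into left and right subtrees.
Root 39: left subtree has 3 nodes {19, 1, 27}, right has 4 {7, 28, 18, 15}.
  Root 19: left subtree has 0 nodes { }, right has 2 {1, 27}.
    Root 1: left subtree has 0 nodes { }, right has 1 {27}.
  Root 28: left subtree has 1 node {7}, right has 2 {18, 15}.
    Root 15: left subtree has 1 node {18}, right has 0 { }.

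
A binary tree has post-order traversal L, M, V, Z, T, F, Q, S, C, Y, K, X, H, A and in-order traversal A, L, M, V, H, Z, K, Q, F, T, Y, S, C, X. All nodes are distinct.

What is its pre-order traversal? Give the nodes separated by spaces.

The last element of post-order is the root; it splits in-order into left and right subtrees.
Root A: left subtree has 0 nodes { }, right has 13 {L, M, V, H, Z, K, Q, F, T, Y, S, C, X}.
  Root H: left subtree has 3 nodes {L, M, V}, right has 9 {Z, K, Q, F, T, Y, S, C, X}.
    Root V: left subtree has 2 nodes {L, M}, right has 0 { }.
      Root M: left subtree has 1 node {L}, right has 0 { }.
    Root X: left subtree has 8 nodes {Z, K, Q, F, T, Y, S, C}, right has 0 { }.
      Root K: left subtree has 1 node {Z}, right has 6 {Q, F, T, Y, S, C}.
        Root Y: left subtree has 3 nodes {Q, F, T}, right has 2 {S, C}.
          Root Q: left subtree has 0 nodes { }, right has 2 {F, T}.
            Root F: left subtree has 0 nodes { }, right has 1 {T}.
          Root C: left subtree has 1 node {S}, right has 0 { }.

A H V M L X K Z Y Q F T C S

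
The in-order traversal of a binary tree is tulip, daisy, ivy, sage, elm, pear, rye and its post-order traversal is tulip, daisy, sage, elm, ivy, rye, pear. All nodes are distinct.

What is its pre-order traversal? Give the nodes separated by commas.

The last element of post-order is the root; it splits in-order into left and right subtrees.
Root pear: left subtree has 5 nodes {tulip, daisy, ivy, sage, elm}, right has 1 {rye}.
  Root ivy: left subtree has 2 nodes {tulip, daisy}, right has 2 {sage, elm}.
    Root daisy: left subtree has 1 node {tulip}, right has 0 { }.
    Root elm: left subtree has 1 node {sage}, right has 0 { }.

pear, ivy, daisy, tulip, elm, sage, rye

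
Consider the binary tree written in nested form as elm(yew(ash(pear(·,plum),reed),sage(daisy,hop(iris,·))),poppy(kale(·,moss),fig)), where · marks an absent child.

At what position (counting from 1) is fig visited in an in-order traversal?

In-order visits the left subtree, then the node, then the right subtree.
At elm: go left to yew.
  At yew: go left to ash.
    At ash: go left to pear.
      At pear: no left child.
      Visit pear.
      At pear: go right to plum.
        plum is a leaf — visit plum.
    Visit ash.
    At ash: go right to reed.
      reed is a leaf — visit reed.
  Visit yew.
  At yew: go right to sage.
    At sage: go left to daisy.
      daisy is a leaf — visit daisy.
    Visit sage.
    At sage: go right to hop.
      At hop: go left to iris.
        iris is a leaf — visit iris.
      Visit hop.
      At hop: no right child.
Visit elm.
At elm: go right to poppy.
  At poppy: go left to kale.
    At kale: no left child.
    Visit kale.
    At kale: go right to moss.
      moss is a leaf — visit moss.
  Visit poppy.
  At poppy: go right to fig.
    fig is a leaf — visit fig.
Full in-order sequence: pear, plum, ash, reed, yew, daisy, sage, iris, hop, elm, kale, moss, poppy, fig.

14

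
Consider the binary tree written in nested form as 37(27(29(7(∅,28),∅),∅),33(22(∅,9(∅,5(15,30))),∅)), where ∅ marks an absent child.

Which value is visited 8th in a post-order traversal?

Post-order visits the left subtree, then the right subtree, then the node.
At 37: go left to 27.
  At 27: go left to 29.
    At 29: go left to 7.
      At 7: no left child.
      At 7: go right to 28.
        28 is a leaf — visit 28.
      Visit 7.
    At 29: no right child.
    Visit 29.
  At 27: no right child.
  Visit 27.
At 37: go right to 33.
  At 33: go left to 22.
    At 22: no left child.
    At 22: go right to 9.
      At 9: no left child.
      At 9: go right to 5.
        At 5: go left to 15.
          15 is a leaf — visit 15.
        At 5: go right to 30.
          30 is a leaf — visit 30.
        Visit 5.
      Visit 9.
    Visit 22.
  At 33: no right child.
  Visit 33.
Visit 37.
Full post-order sequence: 28, 7, 29, 27, 15, 30, 5, 9, 22, 33, 37.

9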